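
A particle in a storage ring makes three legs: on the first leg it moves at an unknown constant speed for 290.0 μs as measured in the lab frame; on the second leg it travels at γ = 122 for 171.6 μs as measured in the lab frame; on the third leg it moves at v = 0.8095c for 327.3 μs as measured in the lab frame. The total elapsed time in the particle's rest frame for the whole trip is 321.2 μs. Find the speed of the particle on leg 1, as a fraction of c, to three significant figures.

β = 0.898

Leg 1: speed unknown; τ_1 = 290.0/γ_1.
Leg 2: γ = 122; τ_2 = 171.6/122.0 = 1.407 μs.
Leg 3: γ = 1/√(1 − 0.8095²) = 1/√0.3447 = 1.703; τ_3 = 327.3/1.703 = 192.2 μs.
Total proper time: τ_1 + 1.407 + 192.2 = 321.2, so τ_1 = 321.2 − 193.6 = 127.6 μs.
γ_1 = 290.0/127.6 = 2.272; β = √(1 − 1/γ²) = √0.8063.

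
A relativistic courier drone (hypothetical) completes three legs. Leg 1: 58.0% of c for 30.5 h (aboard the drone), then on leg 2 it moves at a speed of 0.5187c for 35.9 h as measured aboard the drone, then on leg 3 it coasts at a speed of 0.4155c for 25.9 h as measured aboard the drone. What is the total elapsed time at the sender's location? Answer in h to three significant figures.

Leg 1: β = 0.580; γ = 1/√(1 − 0.580²) = 1/√0.6636 = 1.228; Δt_1 = 1.228 × 30.5 = 37.44 h.
Leg 2: γ = 1/√(1 − 0.5187²) = 1/√0.7310 = 1.170; Δt_2 = 1.170 × 35.9 = 41.99 h.
Leg 3: γ = 1/√(1 − 0.4155²) = 1/√0.8274 = 1.099; Δt_3 = 1.099 × 25.9 = 28.47 h.
Total: 37.44 + 41.99 + 28.47 h.

Δt = 108 h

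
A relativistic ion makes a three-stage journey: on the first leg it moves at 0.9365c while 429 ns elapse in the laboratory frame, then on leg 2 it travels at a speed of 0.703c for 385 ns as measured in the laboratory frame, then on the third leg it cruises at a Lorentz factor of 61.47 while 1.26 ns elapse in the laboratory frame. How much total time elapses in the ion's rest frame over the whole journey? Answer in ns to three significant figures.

τ = 424 ns

Leg 1: γ = 1/√(1 − 0.9365²) = 1/√0.1230 = 2.852; τ_1 = 429/2.852 = 150.4 ns.
Leg 2: γ = 1/√(1 − 0.703²) = 1/√0.5058 = 1.406; τ_2 = 385/1.406 = 273.8 ns.
Leg 3: γ = 61.47; τ_3 = 1.26/61.47 = 0.02050 ns.
Total: 150.4 + 273.8 + 0.02050 ns.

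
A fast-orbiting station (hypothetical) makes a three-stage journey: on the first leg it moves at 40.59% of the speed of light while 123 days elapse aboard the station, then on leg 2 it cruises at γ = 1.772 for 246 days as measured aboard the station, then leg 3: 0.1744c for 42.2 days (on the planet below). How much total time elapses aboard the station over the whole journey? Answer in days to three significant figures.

τ = 411 days

Leg 1: 123 days is already measured aboard the station.
Leg 2: 246 days is already measured aboard the station.
Leg 3: γ = 1/√(1 − 0.1744²) = 1/√0.9696 = 1.016; τ_3 = 42.2/1.016 = 41.55 days.
Total: 123.0 + 246.0 + 41.55 days.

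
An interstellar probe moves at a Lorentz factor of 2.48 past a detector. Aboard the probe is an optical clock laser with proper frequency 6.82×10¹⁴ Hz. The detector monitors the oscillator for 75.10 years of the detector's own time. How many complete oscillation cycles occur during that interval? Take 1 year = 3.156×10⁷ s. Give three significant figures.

γ = 2.48
During 75.10 years of lab time, the oscillator's proper time advances by τ = Δt/γ = 75.10/2.480 = 30.28 years = 9.557×10⁸ s.
N = f × τ = 6.82×10¹⁴ × 9.557×10⁸ = 6.518×10²³.

N = 6.52×10²³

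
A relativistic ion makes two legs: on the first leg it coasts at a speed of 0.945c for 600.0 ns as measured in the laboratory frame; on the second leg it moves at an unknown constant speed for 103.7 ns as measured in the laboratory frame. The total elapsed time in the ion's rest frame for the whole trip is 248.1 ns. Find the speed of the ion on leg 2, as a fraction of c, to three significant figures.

Leg 1: γ = 1/√(1 − 0.945²) = 1/√0.1070 = 3.057; τ_1 = 600.0/3.057 = 196.2 ns.
Leg 2: speed unknown; τ_2 = 103.7/γ_2.
Total proper time: 196.2 + τ_2 = 248.1, so τ_2 = 248.1 − 196.2 = 51.86 ns.
γ_2 = 103.7/51.86 = 2.000; β = √(1 − 1/γ²) = √0.7499.

β = 0.866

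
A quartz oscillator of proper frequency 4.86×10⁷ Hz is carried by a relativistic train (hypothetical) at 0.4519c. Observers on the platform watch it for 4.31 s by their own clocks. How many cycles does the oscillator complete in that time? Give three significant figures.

N = 1.87×10⁸

γ = 1/√(1 − 0.4519²) = 1/√0.7958 = 1.121
During 4.31 s of lab time, the oscillator's proper time advances by τ = Δt/γ = 4.31/1.121 = 3.845 s = 3.845×10⁰ s.
N = f × τ = 4.86×10⁷ × 3.845×10⁰ = 1.869×10⁸.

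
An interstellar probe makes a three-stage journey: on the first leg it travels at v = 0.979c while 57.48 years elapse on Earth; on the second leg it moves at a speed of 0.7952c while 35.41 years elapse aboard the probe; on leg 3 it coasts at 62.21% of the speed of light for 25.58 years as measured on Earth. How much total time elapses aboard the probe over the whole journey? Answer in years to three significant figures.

Leg 1: γ = 1/√(1 − 0.979²) = 1/√0.04156 = 4.905; τ_1 = 57.48/4.905 = 11.72 years.
Leg 2: 35.41 years is already measured aboard the probe.
Leg 3: β = 0.6221; γ = 1/√(1 − 0.6221²) = 1/√0.6130 = 1.277; τ_3 = 25.58/1.277 = 20.03 years.
Total: 11.72 + 35.41 + 20.03 years.

τ = 67.2 years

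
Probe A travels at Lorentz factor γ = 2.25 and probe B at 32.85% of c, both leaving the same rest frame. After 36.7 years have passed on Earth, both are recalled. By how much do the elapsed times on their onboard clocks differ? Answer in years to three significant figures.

|τ_A − τ_B| = 18.4 years

A: γ = 2.25; τ_A = 36.7/2.250 = 16.31 years.
B: β = 0.3285; γ = 1/√(1 − 0.3285²) = 1/√0.8921 = 1.059; τ_B = 36.7/1.059 = 34.66 years.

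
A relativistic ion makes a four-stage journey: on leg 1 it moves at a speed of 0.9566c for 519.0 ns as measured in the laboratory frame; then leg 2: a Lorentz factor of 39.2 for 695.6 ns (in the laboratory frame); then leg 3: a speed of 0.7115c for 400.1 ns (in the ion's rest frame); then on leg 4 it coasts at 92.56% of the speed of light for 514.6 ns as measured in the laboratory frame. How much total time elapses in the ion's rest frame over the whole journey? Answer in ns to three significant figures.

τ = 764 ns

Leg 1: γ = 1/√(1 − 0.9566²) = 1/√0.08492 = 3.432; τ_1 = 519.0/3.432 = 151.2 ns.
Leg 2: γ = 39.2; τ_2 = 695.6/39.20 = 17.74 ns.
Leg 3: 400.1 ns is already measured in the ion's rest frame.
Leg 4: β = 0.9256; γ = 1/√(1 − 0.9256²) = 1/√0.1433 = 2.642; τ_4 = 514.6/2.642 = 194.8 ns.
Total: 151.2 + 17.74 + 400.1 + 194.8 ns.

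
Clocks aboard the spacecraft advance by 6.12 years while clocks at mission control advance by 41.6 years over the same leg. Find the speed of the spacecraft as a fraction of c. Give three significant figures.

The proper time is measured aboard the spacecraft (both events occur at the spacecraft's location); Δt is measured at mission control. γ = Δt/τ = 41.6/6.12 = 6.797.
β = √(1 − 1/γ²) = √(1 − 0.02164) = √0.9784

β = 0.989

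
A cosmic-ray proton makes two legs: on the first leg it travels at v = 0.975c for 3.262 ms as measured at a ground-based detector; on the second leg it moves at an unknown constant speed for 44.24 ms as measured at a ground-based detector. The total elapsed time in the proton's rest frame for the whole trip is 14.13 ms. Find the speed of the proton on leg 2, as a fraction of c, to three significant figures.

β = 0.953

Leg 1: γ = 1/√(1 − 0.975²) = 1/√0.04938 = 4.500; τ_1 = 3.262/4.500 = 0.7248 ms.
Leg 2: speed unknown; τ_2 = 44.24/γ_2.
Total proper time: 0.7248 + τ_2 = 14.13, so τ_2 = 14.13 − 0.7248 = 13.41 ms.
γ_2 = 44.24/13.41 = 3.300; β = √(1 − 1/γ²) = √0.9082.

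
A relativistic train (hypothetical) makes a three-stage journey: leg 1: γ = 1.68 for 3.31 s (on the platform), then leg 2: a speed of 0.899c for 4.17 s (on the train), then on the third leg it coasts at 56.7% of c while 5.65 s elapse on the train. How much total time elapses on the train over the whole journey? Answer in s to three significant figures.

τ = 11.8 s

Leg 1: γ = 1.68; τ_1 = 3.31/1.680 = 1.970 s.
Leg 2: 4.17 s is already measured on the train.
Leg 3: 5.65 s is already measured on the train.
Total: 1.970 + 4.170 + 5.650 s.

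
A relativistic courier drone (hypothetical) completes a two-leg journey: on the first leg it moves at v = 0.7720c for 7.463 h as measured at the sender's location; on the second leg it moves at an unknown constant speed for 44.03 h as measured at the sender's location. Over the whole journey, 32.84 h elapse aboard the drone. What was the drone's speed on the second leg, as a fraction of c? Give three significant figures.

Leg 1: γ = 1/√(1 − 0.7720²) = 1/√0.4040 = 1.573; τ_1 = 7.463/1.573 = 4.744 h.
Leg 2: speed unknown; τ_2 = 44.03/γ_2.
Total proper time: 4.744 + τ_2 = 32.84, so τ_2 = 32.84 − 4.744 = 28.10 h.
γ_2 = 44.03/28.10 = 1.567; β = √(1 − 1/γ²) = √0.5928.

β = 0.770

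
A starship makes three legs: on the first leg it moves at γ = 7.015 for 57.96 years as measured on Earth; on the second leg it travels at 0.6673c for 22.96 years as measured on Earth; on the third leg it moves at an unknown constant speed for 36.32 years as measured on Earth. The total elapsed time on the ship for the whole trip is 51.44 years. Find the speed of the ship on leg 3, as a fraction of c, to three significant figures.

Leg 1: γ = 7.015; τ_1 = 57.96/7.015 = 8.262 years.
Leg 2: γ = 1/√(1 − 0.6673²) = 1/√0.5547 = 1.343; τ_2 = 22.96/1.343 = 17.10 years.
Leg 3: speed unknown; τ_3 = 36.32/γ_3.
Total proper time: 8.262 + 17.10 + τ_3 = 51.44, so τ_3 = 51.44 − 25.36 = 26.08 years.
γ_3 = 36.32/26.08 = 1.393; β = √(1 − 1/γ²) = √0.4845.

β = 0.696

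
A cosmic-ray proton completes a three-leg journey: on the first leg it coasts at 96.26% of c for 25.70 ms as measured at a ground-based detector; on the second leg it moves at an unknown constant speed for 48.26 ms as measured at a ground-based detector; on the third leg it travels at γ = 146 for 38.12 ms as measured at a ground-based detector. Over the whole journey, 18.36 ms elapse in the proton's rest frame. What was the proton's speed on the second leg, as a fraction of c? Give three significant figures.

β = 0.973

Leg 1: β = 0.9626; γ = 1/√(1 − 0.9626²) = 1/√0.07340 = 3.691; τ_1 = 25.70/3.691 = 6.963 ms.
Leg 2: speed unknown; τ_2 = 48.26/γ_2.
Leg 3: γ = 146; τ_3 = 38.12/146.0 = 0.2611 ms.
Total proper time: 6.963 + τ_2 + 0.2611 = 18.36, so τ_2 = 18.36 − 7.224 = 11.14 ms.
γ_2 = 48.26/11.14 = 4.334; β = √(1 − 1/γ²) = √0.9468.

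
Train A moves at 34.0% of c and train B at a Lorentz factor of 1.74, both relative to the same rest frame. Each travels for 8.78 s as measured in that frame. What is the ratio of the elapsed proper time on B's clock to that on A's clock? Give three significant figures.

τ_B/τ_A = 0.611

A: β = 0.340; γ = 1/√(1 − 0.340²) = 1/√0.8844 = 1.063. B: γ = 1.74.
τ_A/τ_B = γ_B/γ_A = 1.740/1.063 = 1.636, so τ_B/τ_A = 0.6111.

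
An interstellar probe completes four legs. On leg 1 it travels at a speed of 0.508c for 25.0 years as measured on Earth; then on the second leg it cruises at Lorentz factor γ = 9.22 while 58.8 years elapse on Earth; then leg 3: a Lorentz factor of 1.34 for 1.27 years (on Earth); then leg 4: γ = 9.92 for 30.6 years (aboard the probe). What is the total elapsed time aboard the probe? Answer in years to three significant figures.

τ = 59.5 years

Leg 1: γ = 1/√(1 − 0.508²) = 1/√0.7419 = 1.161; τ_1 = 25.0/1.161 = 21.53 years.
Leg 2: γ = 9.22; τ_2 = 58.8/9.220 = 6.377 years.
Leg 3: γ = 1.34; τ_3 = 1.27/1.340 = 0.9478 years.
Leg 4: 30.6 years is already measured aboard the probe.
Total: 21.53 + 6.377 + 0.9478 + 30.60 years.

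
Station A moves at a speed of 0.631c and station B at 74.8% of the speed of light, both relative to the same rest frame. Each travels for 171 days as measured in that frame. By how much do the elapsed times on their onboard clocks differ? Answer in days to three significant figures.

A: γ = 1/√(1 − 0.631²) = 1/√0.6018 = 1.289; τ_A = 171/1.289 = 132.7 days.
B: β = 0.748; γ = 1/√(1 − 0.748²) = 1/√0.4405 = 1.507; τ_B = 171/1.507 = 113.5 days.

|τ_A − τ_B| = 19.2 days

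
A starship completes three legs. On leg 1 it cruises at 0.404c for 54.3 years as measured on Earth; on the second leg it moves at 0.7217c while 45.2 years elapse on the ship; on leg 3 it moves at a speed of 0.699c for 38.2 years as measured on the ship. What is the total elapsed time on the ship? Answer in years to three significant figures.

Leg 1: γ = 1/√(1 − 0.404²) = 1/√0.8368 = 1.093; τ_1 = 54.3/1.093 = 49.67 years.
Leg 2: 45.2 years is already measured on the ship.
Leg 3: 38.2 years is already measured on the ship.
Total: 49.67 + 45.20 + 38.20 years.

τ = 133 years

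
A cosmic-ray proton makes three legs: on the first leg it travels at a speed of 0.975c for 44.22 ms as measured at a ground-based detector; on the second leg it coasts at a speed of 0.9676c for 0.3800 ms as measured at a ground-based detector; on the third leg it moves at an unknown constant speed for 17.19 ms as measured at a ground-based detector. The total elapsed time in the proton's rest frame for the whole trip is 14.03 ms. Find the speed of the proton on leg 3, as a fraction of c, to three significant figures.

Leg 1: γ = 1/√(1 − 0.975²) = 1/√0.04938 = 4.500; τ_1 = 44.22/4.500 = 9.826 ms.
Leg 2: γ = 1/√(1 − 0.9676²) = 1/√0.06375 = 3.961; τ_2 = 0.3800/3.961 = 0.09595 ms.
Leg 3: speed unknown; τ_3 = 17.19/γ_3.
Total proper time: 9.826 + 0.09595 + τ_3 = 14.03, so τ_3 = 14.03 − 9.922 = 4.108 ms.
γ_3 = 17.19/4.108 = 4.184; β = √(1 − 1/γ²) = √0.9429.

β = 0.971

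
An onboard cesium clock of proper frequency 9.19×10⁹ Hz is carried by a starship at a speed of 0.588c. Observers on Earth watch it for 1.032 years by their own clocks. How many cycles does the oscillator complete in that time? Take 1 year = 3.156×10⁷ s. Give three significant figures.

N = 2.42×10¹⁷

γ = 1/√(1 − 0.588²) = 1/√0.6543 = 1.236
During 1.032 years of lab time, the oscillator's proper time advances by τ = Δt/γ = 1.032/1.236 = 0.8347 years = 2.634×10⁷ s.
N = f × τ = 9.19×10⁹ × 2.634×10⁷ = 2.421×10¹⁷.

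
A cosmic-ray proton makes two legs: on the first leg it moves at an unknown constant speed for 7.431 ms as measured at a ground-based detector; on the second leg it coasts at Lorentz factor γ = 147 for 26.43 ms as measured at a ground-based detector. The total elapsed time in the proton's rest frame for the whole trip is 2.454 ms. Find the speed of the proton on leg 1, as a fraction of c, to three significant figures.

Leg 1: speed unknown; τ_1 = 7.431/γ_1.
Leg 2: γ = 147; τ_2 = 26.43/147.0 = 0.1798 ms.
Total proper time: τ_1 + 0.1798 = 2.454, so τ_1 = 2.454 − 0.1798 = 2.274 ms.
γ_1 = 7.431/2.274 = 3.268; β = √(1 − 1/γ²) = √0.9063.

β = 0.952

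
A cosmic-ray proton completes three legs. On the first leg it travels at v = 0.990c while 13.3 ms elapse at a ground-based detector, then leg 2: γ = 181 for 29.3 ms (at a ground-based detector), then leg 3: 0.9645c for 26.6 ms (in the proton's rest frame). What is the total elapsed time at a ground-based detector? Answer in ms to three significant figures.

Leg 1: 13.3 ms is already measured at a ground-based detector.
Leg 2: 29.3 ms is already measured at a ground-based detector.
Leg 3: γ = 1/√(1 − 0.9645²) = 1/√0.06974 = 3.787; Δt_3 = 3.787 × 26.6 = 100.7 ms.
Total: 13.30 + 29.30 + 100.7 ms.

Δt = 143 ms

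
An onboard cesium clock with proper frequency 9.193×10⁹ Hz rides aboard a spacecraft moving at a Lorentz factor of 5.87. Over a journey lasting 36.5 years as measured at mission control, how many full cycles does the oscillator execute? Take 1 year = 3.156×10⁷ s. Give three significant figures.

N = 1.80×10¹⁸

γ = 5.87
The oscillator's own cycle count is N = f × τ where τ is the proper time aboard the spacecraft. τ = Δt/γ = 36.5/5.870 = 6.218 years = 1.962×10⁸ s.
N = 9.193×10⁹ × 1.962×10⁸ = 1.804×10¹⁸.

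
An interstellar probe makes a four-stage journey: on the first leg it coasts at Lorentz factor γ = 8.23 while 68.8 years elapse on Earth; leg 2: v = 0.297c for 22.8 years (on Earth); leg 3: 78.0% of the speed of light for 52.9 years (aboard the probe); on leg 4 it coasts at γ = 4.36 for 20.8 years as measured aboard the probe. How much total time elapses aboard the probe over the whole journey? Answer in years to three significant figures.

Leg 1: γ = 8.23; τ_1 = 68.8/8.230 = 8.360 years.
Leg 2: γ = 1/√(1 − 0.297²) = 1/√0.9118 = 1.047; τ_2 = 22.8/1.047 = 21.77 years.
Leg 3: 52.9 years is already measured aboard the probe.
Leg 4: 20.8 years is already measured aboard the probe.
Total: 8.360 + 21.77 + 52.90 + 20.80 years.

τ = 104 years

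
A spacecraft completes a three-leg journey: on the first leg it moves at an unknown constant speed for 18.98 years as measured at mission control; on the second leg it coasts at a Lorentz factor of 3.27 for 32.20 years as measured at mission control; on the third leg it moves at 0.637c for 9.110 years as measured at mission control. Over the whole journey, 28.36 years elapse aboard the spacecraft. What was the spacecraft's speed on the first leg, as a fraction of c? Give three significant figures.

β = 0.796

Leg 1: speed unknown; τ_1 = 18.98/γ_1.
Leg 2: γ = 3.27; τ_2 = 32.20/3.270 = 9.847 years.
Leg 3: γ = 1/√(1 − 0.637²) = 1/√0.5942 = 1.297; τ_3 = 9.110/1.297 = 7.023 years.
Total proper time: τ_1 + 9.847 + 7.023 = 28.36, so τ_1 = 28.36 − 16.87 = 11.49 years.
γ_1 = 18.98/11.49 = 1.652; β = √(1 − 1/γ²) = √0.6335.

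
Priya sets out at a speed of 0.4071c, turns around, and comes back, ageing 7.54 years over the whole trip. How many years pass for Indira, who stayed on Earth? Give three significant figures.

γ = 1/√(1 − 0.4071²) = 1/√0.8343 = 1.095
Earth-frame duration is the dilated interval: Δt = γτ = 1.095 × 7.54 years.

Δt = 8.26 years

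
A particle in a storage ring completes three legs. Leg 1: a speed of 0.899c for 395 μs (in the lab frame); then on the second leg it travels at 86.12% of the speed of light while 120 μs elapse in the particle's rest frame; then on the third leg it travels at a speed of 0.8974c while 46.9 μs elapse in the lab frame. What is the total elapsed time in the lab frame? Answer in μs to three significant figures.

Leg 1: 395 μs is already measured in the lab frame.
Leg 2: β = 0.8612; γ = 1/√(1 − 0.8612²) = 1/√0.2583 = 1.967; Δt_2 = 1.967 × 120 = 236.1 μs.
Leg 3: 46.9 μs is already measured in the lab frame.
Total: 395.0 + 236.1 + 46.90 μs.

Δt = 678 μs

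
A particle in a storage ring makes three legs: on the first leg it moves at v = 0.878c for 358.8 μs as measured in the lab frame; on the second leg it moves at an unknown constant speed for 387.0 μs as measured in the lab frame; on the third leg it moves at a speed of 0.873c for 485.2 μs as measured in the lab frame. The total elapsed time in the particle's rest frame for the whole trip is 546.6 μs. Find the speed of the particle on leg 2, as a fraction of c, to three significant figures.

Leg 1: γ = 1/√(1 − 0.878²) = 1/√0.2291 = 2.089; τ_1 = 358.8/2.089 = 171.7 μs.
Leg 2: speed unknown; τ_2 = 387.0/γ_2.
Leg 3: γ = 1/√(1 − 0.873²) = 1/√0.2379 = 2.050; τ_3 = 485.2/2.050 = 236.6 μs.
Total proper time: 171.7 + τ_2 + 236.6 = 546.6, so τ_2 = 546.6 − 408.4 = 138.2 μs.
γ_2 = 387.0/138.2 = 2.800; β = √(1 − 1/γ²) = √0.8724.

β = 0.934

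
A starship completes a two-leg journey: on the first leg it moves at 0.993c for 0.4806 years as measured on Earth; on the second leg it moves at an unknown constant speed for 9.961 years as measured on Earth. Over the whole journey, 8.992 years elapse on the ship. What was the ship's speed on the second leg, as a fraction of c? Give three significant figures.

β = 0.442

Leg 1: γ = 1/√(1 − 0.993²) = 1/√0.01395 = 8.466; τ_1 = 0.4806/8.466 = 0.05677 years.
Leg 2: speed unknown; τ_2 = 9.961/γ_2.
Total proper time: 0.05677 + τ_2 = 8.992, so τ_2 = 8.992 − 0.05677 = 8.935 years.
γ_2 = 9.961/8.935 = 1.115; β = √(1 − 1/γ²) = √0.1954.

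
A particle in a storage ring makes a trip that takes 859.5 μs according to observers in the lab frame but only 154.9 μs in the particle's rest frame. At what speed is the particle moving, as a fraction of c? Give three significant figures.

v = 0.984c

The proper time is measured in the particle's rest frame (both events occur at the particle's location); Δt is measured in the lab frame. γ = Δt/τ = 859.5/154.9 = 5.549.
β = √(1 − 1/γ²) = √(1 − 0.03248) = √0.9675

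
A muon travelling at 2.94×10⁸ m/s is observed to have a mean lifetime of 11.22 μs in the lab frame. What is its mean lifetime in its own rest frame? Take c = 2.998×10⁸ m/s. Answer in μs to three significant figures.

τ₀ = 2.20 μs

β = 2.94×10⁸/2.998×10⁸ = 0.9807; γ = 1/√(1 − 0.9807²) = 5.109
The lab-frame lifetime is the dilated interval; the proper lifetime is τ₀ = Δt/γ = 11.22/5.109 μs.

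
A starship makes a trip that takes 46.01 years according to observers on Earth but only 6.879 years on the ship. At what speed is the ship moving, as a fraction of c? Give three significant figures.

β = 0.989

The proper time is measured on the ship (both events occur at the ship's location); Δt is measured on Earth. γ = Δt/τ = 46.01/6.879 = 6.688.
β = √(1 − 1/γ²) = √(1 − 0.02235) = √0.9776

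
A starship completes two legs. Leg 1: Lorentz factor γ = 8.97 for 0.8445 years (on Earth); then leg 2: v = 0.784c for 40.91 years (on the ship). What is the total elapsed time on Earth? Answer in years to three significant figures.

Leg 1: 0.8445 years is already measured on Earth.
Leg 2: γ = 1/√(1 − 0.784²) = 1/√0.3853 = 1.611; Δt_2 = 1.611 × 40.91 = 65.90 years.
Total: 0.8445 + 65.90 years.

Δt = 66.7 years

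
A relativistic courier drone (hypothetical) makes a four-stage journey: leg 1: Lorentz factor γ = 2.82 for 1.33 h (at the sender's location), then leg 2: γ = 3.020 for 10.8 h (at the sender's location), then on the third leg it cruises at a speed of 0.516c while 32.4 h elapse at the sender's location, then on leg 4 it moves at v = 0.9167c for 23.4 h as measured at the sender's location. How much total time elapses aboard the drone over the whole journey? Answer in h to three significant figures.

τ = 41.2 h

Leg 1: γ = 2.82; τ_1 = 1.33/2.820 = 0.4716 h.
Leg 2: γ = 3.020; τ_2 = 10.8/3.020 = 3.576 h.
Leg 3: γ = 1/√(1 − 0.516²) = 1/√0.7337 = 1.167; τ_3 = 32.4/1.167 = 27.75 h.
Leg 4: γ = 1/√(1 − 0.9167²) = 1/√0.1597 = 2.503; τ_4 = 23.4/2.503 = 9.350 h.
Total: 0.4716 + 3.576 + 27.75 + 9.350 h.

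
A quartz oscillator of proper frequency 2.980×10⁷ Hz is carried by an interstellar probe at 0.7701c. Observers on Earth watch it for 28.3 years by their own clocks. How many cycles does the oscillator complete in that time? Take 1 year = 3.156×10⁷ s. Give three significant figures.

N = 1.70×10¹⁶

γ = 1/√(1 − 0.7701²) = 1/√0.4069 = 1.568
During 28.3 years of lab time, the oscillator's proper time advances by τ = Δt/γ = 28.3/1.568 = 18.05 years = 5.698×10⁸ s.
N = f × τ = 2.980×10⁷ × 5.698×10⁸ = 1.698×10¹⁶.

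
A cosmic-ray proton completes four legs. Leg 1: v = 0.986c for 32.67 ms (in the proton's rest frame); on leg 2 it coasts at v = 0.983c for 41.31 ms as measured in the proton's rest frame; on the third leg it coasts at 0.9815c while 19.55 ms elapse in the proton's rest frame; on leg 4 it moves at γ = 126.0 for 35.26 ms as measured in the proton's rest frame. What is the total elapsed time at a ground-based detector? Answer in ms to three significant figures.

Leg 1: γ = 1/√(1 − 0.986²) = 1/√0.02780 = 5.997; Δt_1 = 5.997 × 32.67 = 195.9 ms.
Leg 2: γ = 1/√(1 − 0.983²) = 1/√0.03371 = 5.446; Δt_2 = 5.446 × 41.31 = 225.0 ms.
Leg 3: γ = 1/√(1 − 0.9815²) = 1/√0.03666 = 5.223; Δt_3 = 5.223 × 19.55 = 102.1 ms.
Leg 4: γ = 126.0; Δt_4 = 126.0 × 35.26 = 4443 ms.
Total: 195.9 + 225.0 + 102.1 + 4443 ms.

Δt = 4970 ms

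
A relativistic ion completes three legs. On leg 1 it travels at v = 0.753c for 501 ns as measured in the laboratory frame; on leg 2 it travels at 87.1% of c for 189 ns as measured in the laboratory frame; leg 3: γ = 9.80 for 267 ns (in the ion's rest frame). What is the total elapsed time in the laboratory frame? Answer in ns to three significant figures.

Leg 1: 501 ns is already measured in the laboratory frame.
Leg 2: 189 ns is already measured in the laboratory frame.
Leg 3: γ = 9.80; Δt_3 = 9.800 × 267 = 2617 ns.
Total: 501.0 + 189.0 + 2617 ns.

Δt = 3310 ns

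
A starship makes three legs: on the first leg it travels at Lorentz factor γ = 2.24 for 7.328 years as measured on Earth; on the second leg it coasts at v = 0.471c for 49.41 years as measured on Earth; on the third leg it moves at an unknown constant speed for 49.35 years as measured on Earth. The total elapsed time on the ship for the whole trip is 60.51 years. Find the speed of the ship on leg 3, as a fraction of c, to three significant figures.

β = 0.961

Leg 1: γ = 2.24; τ_1 = 7.328/2.240 = 3.271 years.
Leg 2: γ = 1/√(1 − 0.471²) = 1/√0.7782 = 1.134; τ_2 = 49.41/1.134 = 43.59 years.
Leg 3: speed unknown; τ_3 = 49.35/γ_3.
Total proper time: 3.271 + 43.59 + τ_3 = 60.51, so τ_3 = 60.51 − 46.86 = 13.65 years.
γ_3 = 49.35/13.65 = 3.615; β = √(1 − 1/γ²) = √0.9235.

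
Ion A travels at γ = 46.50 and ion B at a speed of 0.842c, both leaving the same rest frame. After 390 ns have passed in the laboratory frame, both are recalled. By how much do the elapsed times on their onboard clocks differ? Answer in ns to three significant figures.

A: γ = 46.50; τ_A = 390/46.50 = 8.387 ns.
B: γ = 1/√(1 − 0.842²) = 1/√0.2910 = 1.854; τ_B = 390/1.854 = 210.4 ns.

|τ_A − τ_B| = 202 ns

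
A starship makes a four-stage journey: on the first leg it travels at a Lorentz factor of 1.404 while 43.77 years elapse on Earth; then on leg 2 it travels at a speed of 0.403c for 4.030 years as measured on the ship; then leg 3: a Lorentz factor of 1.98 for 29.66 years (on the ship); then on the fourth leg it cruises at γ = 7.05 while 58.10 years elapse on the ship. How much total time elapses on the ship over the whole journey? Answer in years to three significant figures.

τ = 123 years

Leg 1: γ = 1.404; τ_1 = 43.77/1.404 = 31.18 years.
Leg 2: 4.030 years is already measured on the ship.
Leg 3: 29.66 years is already measured on the ship.
Leg 4: 58.10 years is already measured on the ship.
Total: 31.18 + 4.030 + 29.66 + 58.10 years.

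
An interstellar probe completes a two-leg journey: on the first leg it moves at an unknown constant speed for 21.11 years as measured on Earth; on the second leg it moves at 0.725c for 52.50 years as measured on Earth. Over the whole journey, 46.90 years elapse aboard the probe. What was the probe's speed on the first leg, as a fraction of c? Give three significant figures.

Leg 1: speed unknown; τ_1 = 21.11/γ_1.
Leg 2: γ = 1/√(1 − 0.725²) = 1/√0.4744 = 1.452; τ_2 = 52.50/1.452 = 36.16 years.
Total proper time: τ_1 + 36.16 = 46.90, so τ_1 = 46.90 − 36.16 = 10.74 years.
γ_1 = 21.11/10.74 = 1.965; β = √(1 − 1/γ²) = √0.7411.

β = 0.861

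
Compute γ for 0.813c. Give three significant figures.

γ = 1.72

γ = 1/√(1 − 0.813²) = 1/√0.3390 = 1.717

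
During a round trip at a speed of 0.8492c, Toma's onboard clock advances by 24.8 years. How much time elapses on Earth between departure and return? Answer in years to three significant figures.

γ = 1/√(1 − 0.8492²) = 1/√0.2789 = 1.894
Earth-frame duration is the dilated interval: Δt = γτ = 1.894 × 24.8 years.

Δt = 47.0 years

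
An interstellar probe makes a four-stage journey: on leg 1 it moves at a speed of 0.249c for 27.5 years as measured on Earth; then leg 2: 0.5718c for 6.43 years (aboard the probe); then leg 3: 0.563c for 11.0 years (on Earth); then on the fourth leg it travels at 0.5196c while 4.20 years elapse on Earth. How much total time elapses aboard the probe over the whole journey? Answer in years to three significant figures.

Leg 1: γ = 1/√(1 − 0.249²) = 1/√0.9380 = 1.033; τ_1 = 27.5/1.033 = 26.63 years.
Leg 2: 6.43 years is already measured aboard the probe.
Leg 3: γ = 1/√(1 − 0.563²) = 1/√0.6830 = 1.210; τ_3 = 11.0/1.210 = 9.091 years.
Leg 4: γ = 1/√(1 − 0.5196²) = 1/√0.7300 = 1.170; τ_4 = 4.20/1.170 = 3.589 years.
Total: 26.63 + 6.430 + 9.091 + 3.589 years.

τ = 45.7 years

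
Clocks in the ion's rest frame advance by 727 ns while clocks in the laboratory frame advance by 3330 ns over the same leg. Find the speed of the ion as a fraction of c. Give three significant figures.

β = 0.976

The proper time is measured in the ion's rest frame (both events occur at the ion's location); Δt is measured in the laboratory frame. γ = Δt/τ = 3330/727 = 4.580.
β = √(1 − 1/γ²) = √(1 − 0.04766) = √0.9523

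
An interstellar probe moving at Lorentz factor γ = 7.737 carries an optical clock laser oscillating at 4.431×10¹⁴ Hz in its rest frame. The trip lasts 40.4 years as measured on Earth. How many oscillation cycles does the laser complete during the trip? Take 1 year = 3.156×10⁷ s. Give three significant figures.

N = 7.30×10²²

γ = 7.737
The oscillator's own cycle count is N = f × τ where τ is the proper time aboard the probe. τ = Δt/γ = 40.4/7.737 = 5.222 years = 1.648×10⁸ s.
N = 4.431×10¹⁴ × 1.648×10⁸ = 7.302×10²².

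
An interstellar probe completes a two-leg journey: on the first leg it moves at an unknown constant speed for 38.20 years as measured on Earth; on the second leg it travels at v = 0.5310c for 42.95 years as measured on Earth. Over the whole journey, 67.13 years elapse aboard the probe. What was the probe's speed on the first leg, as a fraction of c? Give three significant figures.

β = 0.594

Leg 1: speed unknown; τ_1 = 38.20/γ_1.
Leg 2: γ = 1/√(1 − 0.5310²) = 1/√0.7180 = 1.180; τ_2 = 42.95/1.180 = 36.39 years.
Total proper time: τ_1 + 36.39 = 67.13, so τ_1 = 67.13 − 36.39 = 30.74 years.
γ_1 = 38.20/30.74 = 1.243; β = √(1 − 1/γ²) = √0.3526.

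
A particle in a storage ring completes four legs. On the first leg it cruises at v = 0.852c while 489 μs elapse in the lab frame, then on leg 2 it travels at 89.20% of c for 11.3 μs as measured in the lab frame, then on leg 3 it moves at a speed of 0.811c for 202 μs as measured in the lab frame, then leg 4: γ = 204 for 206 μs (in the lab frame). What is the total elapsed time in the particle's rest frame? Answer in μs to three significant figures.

τ = 380 μs

Leg 1: γ = 1/√(1 − 0.852²) = 1/√0.2741 = 1.910; τ_1 = 489/1.910 = 256.0 μs.
Leg 2: β = 0.8920; γ = 1/√(1 − 0.8920²) = 1/√0.2043 = 2.212; τ_2 = 11.3/2.212 = 5.108 μs.
Leg 3: γ = 1/√(1 − 0.811²) = 1/√0.3423 = 1.709; τ_3 = 202/1.709 = 118.2 μs.
Leg 4: γ = 204; τ_4 = 206/204.0 = 1.010 μs.
Total: 256.0 + 5.108 + 118.2 + 1.010 μs.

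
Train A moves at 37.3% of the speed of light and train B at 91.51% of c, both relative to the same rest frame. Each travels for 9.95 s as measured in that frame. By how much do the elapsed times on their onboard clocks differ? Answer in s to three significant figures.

A: β = 0.373; γ = 1/√(1 − 0.373²) = 1/√0.8609 = 1.078; τ_A = 9.95/1.078 = 9.232 s.
B: β = 0.9151; γ = 1/√(1 − 0.9151²) = 1/√0.1626 = 2.480; τ_B = 9.95/2.480 = 4.012 s.

|τ_A − τ_B| = 5.22 s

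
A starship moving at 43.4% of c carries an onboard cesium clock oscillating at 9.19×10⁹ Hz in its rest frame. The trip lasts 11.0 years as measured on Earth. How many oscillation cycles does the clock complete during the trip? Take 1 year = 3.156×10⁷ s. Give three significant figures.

β = 0.434; γ = 1/√(1 − 0.434²) = 1/√0.8116 = 1.110
The oscillator's own cycle count is N = f × τ where τ is the proper time on the ship. τ = Δt/γ = 11.0/1.110 = 9.910 years = 3.128×10⁸ s.
N = 9.19×10⁹ × 3.128×10⁸ = 2.874×10¹⁸.

N = 2.87×10¹⁸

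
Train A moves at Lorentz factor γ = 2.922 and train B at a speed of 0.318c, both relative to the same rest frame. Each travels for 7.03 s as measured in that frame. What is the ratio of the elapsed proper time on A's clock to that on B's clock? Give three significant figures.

A: γ = 2.922. B: γ = 1/√(1 − 0.318²) = 1/√0.8989 = 1.055.
τ_A/τ_B = γ_B/γ_A = 1.055/2.922 = 0.3610, so τ_A/τ_B = 0.3610.

τ_A/τ_B = 0.361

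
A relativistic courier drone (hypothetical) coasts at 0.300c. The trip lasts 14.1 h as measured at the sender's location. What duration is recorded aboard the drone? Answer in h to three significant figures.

τ = 13.5 h

γ = 1/√(1 − 0.300²) = 1/√0.9100 = 1.048
The interval measured at the sender's location is the dilated one; the clock aboard the drone measures the proper time τ = Δt/γ = 14.1/1.048 h.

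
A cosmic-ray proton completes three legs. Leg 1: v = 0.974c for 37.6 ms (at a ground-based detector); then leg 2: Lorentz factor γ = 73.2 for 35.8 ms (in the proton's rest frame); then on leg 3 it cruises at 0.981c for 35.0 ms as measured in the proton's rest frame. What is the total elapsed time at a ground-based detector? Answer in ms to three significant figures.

Leg 1: 37.6 ms is already measured at a ground-based detector.
Leg 2: γ = 73.2; Δt_2 = 73.20 × 35.8 = 2621 ms.
Leg 3: γ = 1/√(1 − 0.981²) = 1/√0.03764 = 5.154; Δt_3 = 5.154 × 35.0 = 180.4 ms.
Total: 37.60 + 2621 + 180.4 ms.

Δt = 2840 ms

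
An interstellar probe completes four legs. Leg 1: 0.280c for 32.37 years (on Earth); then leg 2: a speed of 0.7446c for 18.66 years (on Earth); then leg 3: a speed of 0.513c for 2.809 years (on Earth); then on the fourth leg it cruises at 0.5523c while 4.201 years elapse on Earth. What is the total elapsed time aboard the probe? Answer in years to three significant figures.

τ = 49.4 years

Leg 1: γ = 1/√(1 − 0.280²) = 25/24 ≈ 1.042; τ_1 = 32.37/1.042 = 31.08 years.
Leg 2: γ = 1/√(1 − 0.7446²) = 1/√0.4456 = 1.498; τ_2 = 18.66/1.498 = 12.46 years.
Leg 3: γ = 1/√(1 − 0.513²) = 1/√0.7368 = 1.165; τ_3 = 2.809/1.165 = 2.411 years.
Leg 4: γ = 1/√(1 − 0.5523²) = 1/√0.6950 = 1.200; τ_4 = 4.201/1.200 = 3.502 years.
Total: 31.08 + 12.46 + 2.411 + 3.502 years.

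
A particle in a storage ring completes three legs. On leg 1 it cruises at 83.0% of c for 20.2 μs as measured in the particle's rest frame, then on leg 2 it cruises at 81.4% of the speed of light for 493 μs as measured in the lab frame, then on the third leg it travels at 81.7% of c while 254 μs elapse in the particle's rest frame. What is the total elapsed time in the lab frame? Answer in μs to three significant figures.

Δt = 970 μs

Leg 1: β = 0.830; γ = 1/√(1 − 0.830²) = 1/√0.3111 = 1.793; Δt_1 = 1.793 × 20.2 = 36.22 μs.
Leg 2: 493 μs is already measured in the lab frame.
Leg 3: β = 0.817; γ = 1/√(1 − 0.817²) = 1/√0.3325 = 1.734; Δt_3 = 1.734 × 254 = 440.5 μs.
Total: 36.22 + 493.0 + 440.5 μs.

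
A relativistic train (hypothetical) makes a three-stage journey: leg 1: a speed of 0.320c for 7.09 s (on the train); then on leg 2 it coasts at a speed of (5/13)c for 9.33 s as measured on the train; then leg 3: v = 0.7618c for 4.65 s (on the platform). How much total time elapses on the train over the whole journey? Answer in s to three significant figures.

Leg 1: 7.09 s is already measured on the train.
Leg 2: 9.33 s is already measured on the train.
Leg 3: γ = 1/√(1 − 0.7618²) = 1/√0.4197 = 1.544; τ_3 = 4.65/1.544 = 3.012 s.
Total: 7.090 + 9.330 + 3.012 s.

τ = 19.4 s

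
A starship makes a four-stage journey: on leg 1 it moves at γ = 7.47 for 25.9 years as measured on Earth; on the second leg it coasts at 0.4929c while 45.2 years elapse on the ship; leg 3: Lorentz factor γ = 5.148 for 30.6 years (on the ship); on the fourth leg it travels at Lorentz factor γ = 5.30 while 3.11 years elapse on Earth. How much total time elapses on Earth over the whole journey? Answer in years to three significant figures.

Leg 1: 25.9 years is already measured on Earth.
Leg 2: γ = 1/√(1 − 0.4929²) = 1/√0.7570 = 1.149; Δt_2 = 1.149 × 45.2 = 51.95 years.
Leg 3: γ = 5.148; Δt_3 = 5.148 × 30.6 = 157.5 years.
Leg 4: 3.11 years is already measured on Earth.
Total: 25.90 + 51.95 + 157.5 + 3.110 years.

Δt = 238 years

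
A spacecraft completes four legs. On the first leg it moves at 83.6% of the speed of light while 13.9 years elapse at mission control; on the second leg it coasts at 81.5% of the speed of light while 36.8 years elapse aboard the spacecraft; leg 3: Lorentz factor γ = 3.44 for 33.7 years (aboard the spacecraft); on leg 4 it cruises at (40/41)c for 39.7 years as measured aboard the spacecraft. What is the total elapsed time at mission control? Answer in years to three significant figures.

Δt = 374 years

Leg 1: 13.9 years is already measured at mission control.
Leg 2: β = 0.815; γ = 1/√(1 − 0.815²) = 1/√0.3358 = 1.726; Δt_2 = 1.726 × 36.8 = 63.51 years.
Leg 3: γ = 3.44; Δt_3 = 3.440 × 33.7 = 115.9 years.
Leg 4: γ = 1/√(1 − (40/41)²) = 41/9 ≈ 4.556; Δt_4 = 4.556 × 39.7 = 180.9 years.
Total: 13.90 + 63.51 + 115.9 + 180.9 years.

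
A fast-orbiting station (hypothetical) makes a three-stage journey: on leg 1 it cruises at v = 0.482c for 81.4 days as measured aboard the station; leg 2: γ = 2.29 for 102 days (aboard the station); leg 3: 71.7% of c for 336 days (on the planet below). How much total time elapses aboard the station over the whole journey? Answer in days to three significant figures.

τ = 418 days

Leg 1: 81.4 days is already measured aboard the station.
Leg 2: 102 days is already measured aboard the station.
Leg 3: β = 0.717; γ = 1/√(1 − 0.717²) = 1/√0.4859 = 1.435; τ_3 = 336/1.435 = 234.2 days.
Total: 81.40 + 102.0 + 234.2 days.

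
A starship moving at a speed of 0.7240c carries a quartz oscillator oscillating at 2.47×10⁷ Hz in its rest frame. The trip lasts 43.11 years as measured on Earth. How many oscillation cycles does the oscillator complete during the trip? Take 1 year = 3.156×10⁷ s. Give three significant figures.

γ = 1/√(1 − 0.7240²) = 1/√0.4758 = 1.450
The oscillator's own cycle count is N = f × τ where τ is the proper time on the ship. τ = Δt/γ = 43.11/1.450 = 29.74 years = 9.385×10⁸ s.
N = 2.47×10⁷ × 9.385×10⁸ = 2.318×10¹⁶.

N = 2.32×10¹⁶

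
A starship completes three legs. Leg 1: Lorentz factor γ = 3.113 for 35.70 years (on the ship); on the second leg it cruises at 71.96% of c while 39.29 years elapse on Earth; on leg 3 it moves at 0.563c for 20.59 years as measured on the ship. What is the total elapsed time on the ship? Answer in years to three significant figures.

Leg 1: 35.70 years is already measured on the ship.
Leg 2: β = 0.7196; γ = 1/√(1 − 0.7196²) = 1/√0.4822 = 1.440; τ_2 = 39.29/1.440 = 27.28 years.
Leg 3: 20.59 years is already measured on the ship.
Total: 35.70 + 27.28 + 20.59 years.

τ = 83.6 years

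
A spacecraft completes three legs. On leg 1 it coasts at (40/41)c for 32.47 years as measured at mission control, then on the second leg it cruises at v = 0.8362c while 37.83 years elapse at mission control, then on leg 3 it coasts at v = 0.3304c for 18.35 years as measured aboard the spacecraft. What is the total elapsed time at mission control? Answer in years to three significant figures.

Δt = 89.7 years

Leg 1: 32.47 years is already measured at mission control.
Leg 2: 37.83 years is already measured at mission control.
Leg 3: γ = 1/√(1 − 0.3304²) = 1/√0.8908 = 1.060; Δt_3 = 1.060 × 18.35 = 19.44 years.
Total: 32.47 + 37.83 + 19.44 years.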